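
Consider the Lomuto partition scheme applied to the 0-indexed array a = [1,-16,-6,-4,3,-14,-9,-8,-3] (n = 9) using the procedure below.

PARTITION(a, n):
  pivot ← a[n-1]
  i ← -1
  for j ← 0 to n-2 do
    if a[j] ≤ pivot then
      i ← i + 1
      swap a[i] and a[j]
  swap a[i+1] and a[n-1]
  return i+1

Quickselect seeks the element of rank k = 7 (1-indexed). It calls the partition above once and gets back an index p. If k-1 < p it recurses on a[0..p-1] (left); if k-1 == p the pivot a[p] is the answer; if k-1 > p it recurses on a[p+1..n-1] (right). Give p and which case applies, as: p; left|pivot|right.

pivot=-3, i=-1
j=0: 1>-3, skip
j=1: -16≤-3, i=0, swap(0,1) ⇒ [-16,1,-6,-4,3,-14,-9,-8,-3]
j=2: -6≤-3, i=1, swap(1,2) ⇒ [-16,-6,1,-4,3,-14,-9,-8,-3]
j=3: -4≤-3, i=2, swap(2,3) ⇒ [-16,-6,-4,1,3,-14,-9,-8,-3]
j=4: 3>-3, skip
j=5: -14≤-3, i=3, swap(3,5) ⇒ [-16,-6,-4,-14,3,1,-9,-8,-3]
j=6: -9≤-3, i=4, swap(4,6) ⇒ [-16,-6,-4,-14,-9,1,3,-8,-3]
j=7: -8≤-3, i=5, swap(5,7) ⇒ [-16,-6,-4,-14,-9,-8,3,1,-3]
swap(6,8) ⇒ [-16,-6,-4,-14,-9,-8,-3,1,3]; return 6
p = 6; k-1 = 6 == 6 ⇒ pivot

6; pivot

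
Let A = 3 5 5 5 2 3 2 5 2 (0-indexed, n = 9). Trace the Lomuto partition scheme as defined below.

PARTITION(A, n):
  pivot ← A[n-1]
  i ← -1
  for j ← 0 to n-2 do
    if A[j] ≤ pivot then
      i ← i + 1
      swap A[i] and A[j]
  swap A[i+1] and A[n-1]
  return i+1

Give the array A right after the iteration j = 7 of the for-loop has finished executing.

pivot = A[8] = 2; i = -1
j=0: A[0]=3 > 2 → no swap
j=1: A[1]=5 > 2 → no swap
j=2: A[2]=5 > 2 → no swap
j=3: A[3]=5 > 2 → no swap
j=4: A[4]=2 ≤ 2 → i=0, swap A[0],A[4] → 2 5 5 5 3 3 2 5 2
j=5: A[5]=3 > 2 → no swap
j=6: A[6]=2 ≤ 2 → i=1, swap A[1],A[6] → 2 2 5 5 3 3 5 5 2
j=7: A[7]=5 > 2 → no swap
(after j=7) A = 2 2 5 5 3 3 5 5 2

2 2 5 5 3 3 5 5 2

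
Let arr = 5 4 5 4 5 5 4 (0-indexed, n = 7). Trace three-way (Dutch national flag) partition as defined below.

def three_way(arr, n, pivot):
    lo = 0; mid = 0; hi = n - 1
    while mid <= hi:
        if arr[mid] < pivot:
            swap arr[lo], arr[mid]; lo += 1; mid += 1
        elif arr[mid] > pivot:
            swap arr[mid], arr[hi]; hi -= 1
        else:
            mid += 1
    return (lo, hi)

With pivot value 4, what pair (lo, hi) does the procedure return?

pivot = 4; lo=0, mid=0, hi=6
arr[mid]=5>4: swap arr[0],arr[6]; hi=5 → 4 4 5 4 5 5 5
arr[mid]=4=4: mid=1
arr[mid]=4=4: mid=2
arr[mid]=5>4: swap arr[2],arr[5]; hi=4 → 4 4 5 4 5 5 5
arr[mid]=5>4: swap arr[2],arr[4]; hi=3 → 4 4 5 4 5 5 5
arr[mid]=5>4: swap arr[2],arr[3]; hi=2 → 4 4 4 5 5 5 5
arr[mid]=4=4: mid=3
end: lo=0, hi=2; arr = 4 4 4 5 5 5 5

(0, 2)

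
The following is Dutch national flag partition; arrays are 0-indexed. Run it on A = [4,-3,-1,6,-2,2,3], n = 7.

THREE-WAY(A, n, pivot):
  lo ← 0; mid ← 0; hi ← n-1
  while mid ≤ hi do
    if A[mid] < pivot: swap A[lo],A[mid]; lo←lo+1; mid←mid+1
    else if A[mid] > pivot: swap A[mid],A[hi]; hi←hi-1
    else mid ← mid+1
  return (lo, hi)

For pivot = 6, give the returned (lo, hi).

pivot = 6; lo=0, mid=0, hi=6
A[mid]=4<6: swap A[0],A[0]; lo=1,mid=1 → [4,-3,-1,6,-2,2,3]
A[mid]=-3<6: swap A[1],A[1]; lo=2,mid=2 → [4,-3,-1,6,-2,2,3]
A[mid]=-1<6: swap A[2],A[2]; lo=3,mid=3 → [4,-3,-1,6,-2,2,3]
A[mid]=6=6: mid=4
A[mid]=-2<6: swap A[3],A[4]; lo=4,mid=5 → [4,-3,-1,-2,6,2,3]
A[mid]=2<6: swap A[4],A[5]; lo=5,mid=6 → [4,-3,-1,-2,2,6,3]
A[mid]=3<6: swap A[5],A[6]; lo=6,mid=7 → [4,-3,-1,-2,2,3,6]
end: lo=6, hi=6; A = [4,-3,-1,-2,2,3,6]

(6, 6)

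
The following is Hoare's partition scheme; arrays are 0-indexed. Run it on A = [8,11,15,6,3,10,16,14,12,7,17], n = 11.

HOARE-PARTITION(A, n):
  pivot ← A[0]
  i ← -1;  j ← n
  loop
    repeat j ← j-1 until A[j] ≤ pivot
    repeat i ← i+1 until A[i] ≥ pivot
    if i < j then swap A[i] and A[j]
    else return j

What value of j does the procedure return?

pivot=8
j stops at 9 (7), i stops at 0 (8); swap ⇒ [7,11,15,6,3,10,16,14,12,8,17]
j stops at 4 (3), i stops at 1 (11); swap ⇒ [7,3,15,6,11,10,16,14,12,8,17]
j stops at 3 (6), i stops at 2 (15); swap ⇒ [7,3,6,15,11,10,16,14,12,8,17]
j stops at 2, i stops at 3; i≥j ⇒ return 2. A=[7,3,6,15,11,10,16,14,12,8,17]

2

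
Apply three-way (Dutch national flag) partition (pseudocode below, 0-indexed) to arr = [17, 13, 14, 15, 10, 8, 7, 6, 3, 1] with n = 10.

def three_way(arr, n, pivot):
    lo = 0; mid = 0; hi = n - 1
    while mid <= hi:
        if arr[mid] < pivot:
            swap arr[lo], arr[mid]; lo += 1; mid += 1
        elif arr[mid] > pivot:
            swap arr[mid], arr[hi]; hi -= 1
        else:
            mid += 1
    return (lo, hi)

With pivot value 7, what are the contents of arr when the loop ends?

lo=0 mid=0 hi=9
17>7: swap(0,9), hi=8 ⇒ [1, 13, 14, 15, 10, 8, 7, 6, 3, 17]
1<7: swap(0,0), lo=1 mid=1 ⇒ [1, 13, 14, 15, 10, 8, 7, 6, 3, 17]
13>7: swap(1,8), hi=7 ⇒ [1, 3, 14, 15, 10, 8, 7, 6, 13, 17]
3<7: swap(1,1), lo=2 mid=2 ⇒ [1, 3, 14, 15, 10, 8, 7, 6, 13, 17]
14>7: swap(2,7), hi=6 ⇒ [1, 3, 6, 15, 10, 8, 7, 14, 13, 17]
6<7: swap(2,2), lo=3 mid=3 ⇒ [1, 3, 6, 15, 10, 8, 7, 14, 13, 17]
15>7: swap(3,6), hi=5 ⇒ [1, 3, 6, 7, 10, 8, 15, 14, 13, 17]
7=7: mid=4
10>7: swap(4,5), hi=4 ⇒ [1, 3, 6, 7, 8, 10, 15, 14, 13, 17]
8>7: swap(4,4), hi=3 ⇒ [1, 3, 6, 7, 8, 10, 15, 14, 13, 17]
done. lo=3 hi=3; arr=[1, 3, 6, 7, 8, 10, 15, 14, 13, 17]

[1, 3, 6, 7, 8, 10, 15, 14, 13, 17]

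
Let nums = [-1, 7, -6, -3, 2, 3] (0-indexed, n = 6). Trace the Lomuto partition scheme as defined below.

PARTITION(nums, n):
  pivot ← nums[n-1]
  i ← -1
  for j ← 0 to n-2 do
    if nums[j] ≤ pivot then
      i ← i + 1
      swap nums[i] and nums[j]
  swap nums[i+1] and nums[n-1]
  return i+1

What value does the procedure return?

pivot = nums[5] = 3; i = -1
j=0: nums[0]=-1 ≤ 3 → i=0, swap nums[0],nums[0] (no change) → [-1, 7, -6, -3, 2, 3]
j=1: nums[1]=7 > 3 → no swap
j=2: nums[2]=-6 ≤ 3 → i=1, swap nums[1],nums[2] → [-1, -6, 7, -3, 2, 3]
j=3: nums[3]=-3 ≤ 3 → i=2, swap nums[2],nums[3] → [-1, -6, -3, 7, 2, 3]
j=4: nums[4]=2 ≤ 3 → i=3, swap nums[3],nums[4] → [-1, -6, -3, 2, 7, 3]
final swap nums[4],nums[5] → [-1, -6, -3, 2, 3, 7]; return 4

4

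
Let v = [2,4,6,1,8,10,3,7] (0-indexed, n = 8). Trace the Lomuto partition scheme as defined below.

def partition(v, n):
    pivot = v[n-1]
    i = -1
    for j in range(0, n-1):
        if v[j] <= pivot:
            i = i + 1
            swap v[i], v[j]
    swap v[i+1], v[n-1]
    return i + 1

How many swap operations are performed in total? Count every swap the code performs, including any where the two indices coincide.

6

pivot=7, i=-1
j=0: 2≤7, i=0, swap(0,0) ⇒ [2,4,6,1,8,10,3,7]
j=1: 4≤7, i=1, swap(1,1) ⇒ [2,4,6,1,8,10,3,7]
j=2: 6≤7, i=2, swap(2,2) ⇒ [2,4,6,1,8,10,3,7]
j=3: 1≤7, i=3, swap(3,3) ⇒ [2,4,6,1,8,10,3,7]
j=4: 8>7, skip
j=5: 10>7, skip
j=6: 3≤7, i=4, swap(4,6) ⇒ [2,4,6,1,3,10,8,7]
swap(5,7) ⇒ [2,4,6,1,3,7,8,10]; return 5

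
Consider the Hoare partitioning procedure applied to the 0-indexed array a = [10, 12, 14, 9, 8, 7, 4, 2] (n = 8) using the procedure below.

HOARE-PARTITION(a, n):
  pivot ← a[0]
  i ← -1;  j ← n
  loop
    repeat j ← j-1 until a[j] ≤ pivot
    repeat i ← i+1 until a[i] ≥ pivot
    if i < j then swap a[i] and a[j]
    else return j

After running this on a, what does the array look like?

pivot=10
j stops at 7 (2), i stops at 0 (10); swap ⇒ [2, 12, 14, 9, 8, 7, 4, 10]
j stops at 6 (4), i stops at 1 (12); swap ⇒ [2, 4, 14, 9, 8, 7, 12, 10]
j stops at 5 (7), i stops at 2 (14); swap ⇒ [2, 4, 7, 9, 8, 14, 12, 10]
j stops at 4, i stops at 5; i≥j ⇒ return 4. a=[2, 4, 7, 9, 8, 14, 12, 10]

[2, 4, 7, 9, 8, 14, 12, 10]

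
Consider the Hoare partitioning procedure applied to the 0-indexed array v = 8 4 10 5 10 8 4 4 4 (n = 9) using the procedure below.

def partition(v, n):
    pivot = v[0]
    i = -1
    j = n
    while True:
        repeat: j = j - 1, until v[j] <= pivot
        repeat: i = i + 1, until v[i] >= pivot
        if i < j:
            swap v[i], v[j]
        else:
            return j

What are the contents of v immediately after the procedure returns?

4 4 4 5 4 8 10 10 8

pivot = v[0] = 8; i = -1, j = 9
j→8 (v[8]=4≤8), i→0 (v[0]=8≥8); i<j, swap → 4 4 10 5 10 8 4 4 8
j→7 (v[7]=4≤8), i→2 (v[2]=10≥8); i<j, swap → 4 4 4 5 10 8 4 10 8
j→6 (v[6]=4≤8), i→4 (v[4]=10≥8); i<j, swap → 4 4 4 5 4 8 10 10 8
j→5, i→5; i≥j, return j=5. v = 4 4 4 5 4 8 10 10 8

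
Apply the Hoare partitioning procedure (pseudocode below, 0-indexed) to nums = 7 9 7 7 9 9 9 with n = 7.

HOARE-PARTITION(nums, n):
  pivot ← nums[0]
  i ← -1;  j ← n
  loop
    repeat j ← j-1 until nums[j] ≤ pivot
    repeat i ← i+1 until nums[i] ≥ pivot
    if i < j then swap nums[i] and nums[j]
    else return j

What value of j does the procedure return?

1

pivot = nums[0] = 7; i = -1, j = 7
j→3 (nums[3]=7≤7), i→0 (nums[0]=7≥7); i<j, swap → 7 9 7 7 9 9 9
j→2 (nums[2]=7≤7), i→1 (nums[1]=9≥7); i<j, swap → 7 7 9 7 9 9 9
j→1, i→2; i≥j, return j=1. nums = 7 7 9 7 9 9 9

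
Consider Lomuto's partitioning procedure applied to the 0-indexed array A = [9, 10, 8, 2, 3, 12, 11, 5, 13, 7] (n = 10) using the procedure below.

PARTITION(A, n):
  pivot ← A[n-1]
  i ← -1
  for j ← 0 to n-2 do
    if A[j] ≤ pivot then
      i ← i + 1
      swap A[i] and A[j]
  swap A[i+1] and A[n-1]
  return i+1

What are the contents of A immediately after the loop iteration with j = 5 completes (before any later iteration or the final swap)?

pivot = A[9] = 7; i = -1
j=0: A[0]=9 > 7 → no swap
j=1: A[1]=10 > 7 → no swap
j=2: A[2]=8 > 7 → no swap
j=3: A[3]=2 ≤ 7 → i=0, swap A[0],A[3] → [2, 10, 8, 9, 3, 12, 11, 5, 13, 7]
j=4: A[4]=3 ≤ 7 → i=1, swap A[1],A[4] → [2, 3, 8, 9, 10, 12, 11, 5, 13, 7]
j=5: A[5]=12 > 7 → no swap
(after j=5) A = [2, 3, 8, 9, 10, 12, 11, 5, 13, 7]

[2, 3, 8, 9, 10, 12, 11, 5, 13, 7]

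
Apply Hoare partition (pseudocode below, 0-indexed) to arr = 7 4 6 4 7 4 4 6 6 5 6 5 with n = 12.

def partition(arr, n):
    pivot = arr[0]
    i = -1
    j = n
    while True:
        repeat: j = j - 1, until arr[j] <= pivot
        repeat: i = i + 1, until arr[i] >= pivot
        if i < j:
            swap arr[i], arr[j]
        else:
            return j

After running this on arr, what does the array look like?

5 4 6 4 6 4 4 6 6 5 7 7

pivot = arr[0] = 7; i = -1, j = 12
j→11 (arr[11]=5≤7), i→0 (arr[0]=7≥7); i<j, swap → 5 4 6 4 7 4 4 6 6 5 6 7
j→10 (arr[10]=6≤7), i→4 (arr[4]=7≥7); i<j, swap → 5 4 6 4 6 4 4 6 6 5 7 7
j→9, i→10; i≥j, return j=9. arr = 5 4 6 4 6 4 4 6 6 5 7 7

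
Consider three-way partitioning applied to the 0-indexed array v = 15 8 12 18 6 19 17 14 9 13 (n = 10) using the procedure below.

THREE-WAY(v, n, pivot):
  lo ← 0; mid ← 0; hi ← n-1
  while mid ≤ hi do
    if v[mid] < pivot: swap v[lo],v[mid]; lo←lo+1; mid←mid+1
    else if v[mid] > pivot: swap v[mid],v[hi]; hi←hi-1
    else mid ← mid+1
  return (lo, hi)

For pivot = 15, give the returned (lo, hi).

(6, 6)

lo=0 mid=0 hi=9
15=15: mid=1
8<15: swap(0,1), lo=1 mid=2 ⇒ 8 15 12 18 6 19 17 14 9 13
12<15: swap(1,2), lo=2 mid=3 ⇒ 8 12 15 18 6 19 17 14 9 13
18>15: swap(3,9), hi=8 ⇒ 8 12 15 13 6 19 17 14 9 18
13<15: swap(2,3), lo=3 mid=4 ⇒ 8 12 13 15 6 19 17 14 9 18
6<15: swap(3,4), lo=4 mid=5 ⇒ 8 12 13 6 15 19 17 14 9 18
19>15: swap(5,8), hi=7 ⇒ 8 12 13 6 15 9 17 14 19 18
9<15: swap(4,5), lo=5 mid=6 ⇒ 8 12 13 6 9 15 17 14 19 18
17>15: swap(6,7), hi=6 ⇒ 8 12 13 6 9 15 14 17 19 18
14<15: swap(5,6), lo=6 mid=7 ⇒ 8 12 13 6 9 14 15 17 19 18
done. lo=6 hi=6; v=8 12 13 6 9 14 15 17 19 18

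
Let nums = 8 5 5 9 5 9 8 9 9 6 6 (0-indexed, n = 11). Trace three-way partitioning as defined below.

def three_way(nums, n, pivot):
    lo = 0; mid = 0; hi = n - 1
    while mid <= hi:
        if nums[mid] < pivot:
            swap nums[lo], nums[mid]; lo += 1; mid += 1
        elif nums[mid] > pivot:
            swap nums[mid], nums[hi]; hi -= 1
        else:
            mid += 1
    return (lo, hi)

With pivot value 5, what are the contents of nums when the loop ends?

5 5 5 9 9 8 9 9 6 6 8

pivot = 5; lo=0, mid=0, hi=10
nums[mid]=8>5: swap nums[0],nums[10]; hi=9 → 6 5 5 9 5 9 8 9 9 6 8
nums[mid]=6>5: swap nums[0],nums[9]; hi=8 → 6 5 5 9 5 9 8 9 9 6 8
nums[mid]=6>5: swap nums[0],nums[8]; hi=7 → 9 5 5 9 5 9 8 9 6 6 8
nums[mid]=9>5: swap nums[0],nums[7]; hi=6 → 9 5 5 9 5 9 8 9 6 6 8
nums[mid]=9>5: swap nums[0],nums[6]; hi=5 → 8 5 5 9 5 9 9 9 6 6 8
nums[mid]=8>5: swap nums[0],nums[5]; hi=4 → 9 5 5 9 5 8 9 9 6 6 8
nums[mid]=9>5: swap nums[0],nums[4]; hi=3 → 5 5 5 9 9 8 9 9 6 6 8
nums[mid]=5=5: mid=1
nums[mid]=5=5: mid=2
nums[mid]=5=5: mid=3
nums[mid]=9>5: swap nums[3],nums[3]; hi=2 → 5 5 5 9 9 8 9 9 6 6 8
end: lo=0, hi=2; nums = 5 5 5 9 9 8 9 9 6 6 8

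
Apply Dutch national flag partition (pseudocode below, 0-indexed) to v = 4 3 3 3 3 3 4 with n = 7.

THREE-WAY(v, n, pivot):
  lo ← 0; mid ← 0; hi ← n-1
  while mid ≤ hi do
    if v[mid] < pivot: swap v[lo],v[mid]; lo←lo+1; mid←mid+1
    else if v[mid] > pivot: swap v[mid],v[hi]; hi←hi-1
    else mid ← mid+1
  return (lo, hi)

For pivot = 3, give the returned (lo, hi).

pivot = 3; lo=0, mid=0, hi=6
v[mid]=4>3: swap v[0],v[6]; hi=5 → 4 3 3 3 3 3 4
v[mid]=4>3: swap v[0],v[5]; hi=4 → 3 3 3 3 3 4 4
v[mid]=3=3: mid=1
v[mid]=3=3: mid=2
v[mid]=3=3: mid=3
v[mid]=3=3: mid=4
v[mid]=3=3: mid=5
end: lo=0, hi=4; v = 3 3 3 3 3 4 4

(0, 4)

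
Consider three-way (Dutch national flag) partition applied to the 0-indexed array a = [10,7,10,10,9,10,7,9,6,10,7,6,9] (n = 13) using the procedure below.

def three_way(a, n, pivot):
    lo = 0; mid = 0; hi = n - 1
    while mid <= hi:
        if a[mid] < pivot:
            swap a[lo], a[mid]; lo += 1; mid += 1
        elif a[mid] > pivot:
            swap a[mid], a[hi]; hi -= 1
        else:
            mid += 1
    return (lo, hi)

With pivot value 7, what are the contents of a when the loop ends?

[6,6,7,7,7,10,9,9,10,10,10,9,10]

pivot = 7; lo=0, mid=0, hi=12
a[mid]=10>7: swap a[0],a[12]; hi=11 → [9,7,10,10,9,10,7,9,6,10,7,6,10]
a[mid]=9>7: swap a[0],a[11]; hi=10 → [6,7,10,10,9,10,7,9,6,10,7,9,10]
a[mid]=6<7: swap a[0],a[0]; lo=1,mid=1 → [6,7,10,10,9,10,7,9,6,10,7,9,10]
a[mid]=7=7: mid=2
a[mid]=10>7: swap a[2],a[10]; hi=9 → [6,7,7,10,9,10,7,9,6,10,10,9,10]
a[mid]=7=7: mid=3
a[mid]=10>7: swap a[3],a[9]; hi=8 → [6,7,7,10,9,10,7,9,6,10,10,9,10]
a[mid]=10>7: swap a[3],a[8]; hi=7 → [6,7,7,6,9,10,7,9,10,10,10,9,10]
a[mid]=6<7: swap a[1],a[3]; lo=2,mid=4 → [6,6,7,7,9,10,7,9,10,10,10,9,10]
a[mid]=9>7: swap a[4],a[7]; hi=6 → [6,6,7,7,9,10,7,9,10,10,10,9,10]
a[mid]=9>7: swap a[4],a[6]; hi=5 → [6,6,7,7,7,10,9,9,10,10,10,9,10]
a[mid]=7=7: mid=5
a[mid]=10>7: swap a[5],a[5]; hi=4 → [6,6,7,7,7,10,9,9,10,10,10,9,10]
end: lo=2, hi=4; a = [6,6,7,7,7,10,9,9,10,10,10,9,10]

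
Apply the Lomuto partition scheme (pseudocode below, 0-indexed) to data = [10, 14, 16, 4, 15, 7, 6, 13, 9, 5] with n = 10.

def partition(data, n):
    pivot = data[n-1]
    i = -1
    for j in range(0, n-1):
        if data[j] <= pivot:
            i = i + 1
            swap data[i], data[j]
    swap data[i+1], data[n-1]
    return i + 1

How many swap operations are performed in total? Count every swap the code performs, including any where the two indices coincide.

2

pivot=5, i=-1
j=0: 10>5, skip
j=1: 14>5, skip
j=2: 16>5, skip
j=3: 4≤5, i=0, swap(0,3) ⇒ [4, 14, 16, 10, 15, 7, 6, 13, 9, 5]
j=4: 15>5, skip
j=5: 7>5, skip
j=6: 6>5, skip
j=7: 13>5, skip
j=8: 9>5, skip
swap(1,9) ⇒ [4, 5, 16, 10, 15, 7, 6, 13, 9, 14]; return 1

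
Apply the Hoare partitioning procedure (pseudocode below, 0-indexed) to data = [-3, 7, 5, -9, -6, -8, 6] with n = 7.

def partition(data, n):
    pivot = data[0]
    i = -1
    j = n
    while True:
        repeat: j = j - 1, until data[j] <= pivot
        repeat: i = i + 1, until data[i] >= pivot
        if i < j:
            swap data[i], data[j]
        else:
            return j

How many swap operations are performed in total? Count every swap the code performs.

3

pivot = data[0] = -3; i = -1, j = 7
j→5 (data[5]=-8≤-3), i→0 (data[0]=-3≥-3); i<j, swap → [-8, 7, 5, -9, -6, -3, 6]
j→4 (data[4]=-6≤-3), i→1 (data[1]=7≥-3); i<j, swap → [-8, -6, 5, -9, 7, -3, 6]
j→3 (data[3]=-9≤-3), i→2 (data[2]=5≥-3); i<j, swap → [-8, -6, -9, 5, 7, -3, 6]
j→2, i→3; i≥j, return j=2. data = [-8, -6, -9, 5, 7, -3, 6]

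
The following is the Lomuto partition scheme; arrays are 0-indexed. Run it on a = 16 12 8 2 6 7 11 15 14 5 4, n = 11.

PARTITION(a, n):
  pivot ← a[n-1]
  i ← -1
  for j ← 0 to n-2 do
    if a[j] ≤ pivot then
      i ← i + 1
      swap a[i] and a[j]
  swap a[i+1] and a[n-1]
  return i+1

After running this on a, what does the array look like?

2 4 8 16 6 7 11 15 14 5 12

pivot = a[10] = 4; i = -1
j=0: a[0]=16 > 4 → no swap
j=1: a[1]=12 > 4 → no swap
j=2: a[2]=8 > 4 → no swap
j=3: a[3]=2 ≤ 4 → i=0, swap a[0],a[3] → 2 12 8 16 6 7 11 15 14 5 4
j=4: a[4]=6 > 4 → no swap
j=5: a[5]=7 > 4 → no swap
j=6: a[6]=11 > 4 → no swap
j=7: a[7]=15 > 4 → no swap
j=8: a[8]=14 > 4 → no swap
j=9: a[9]=5 > 4 → no swap
final swap a[1],a[10] → 2 4 8 16 6 7 11 15 14 5 12; return 1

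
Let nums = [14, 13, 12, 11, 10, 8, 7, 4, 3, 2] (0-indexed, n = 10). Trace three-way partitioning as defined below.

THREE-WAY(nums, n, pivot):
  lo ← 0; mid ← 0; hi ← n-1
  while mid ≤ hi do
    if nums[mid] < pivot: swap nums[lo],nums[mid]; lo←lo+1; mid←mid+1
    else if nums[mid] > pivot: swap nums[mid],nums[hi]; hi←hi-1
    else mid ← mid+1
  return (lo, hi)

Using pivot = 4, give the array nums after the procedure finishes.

pivot = 4; lo=0, mid=0, hi=9
nums[mid]=14>4: swap nums[0],nums[9]; hi=8 → [2, 13, 12, 11, 10, 8, 7, 4, 3, 14]
nums[mid]=2<4: swap nums[0],nums[0]; lo=1,mid=1 → [2, 13, 12, 11, 10, 8, 7, 4, 3, 14]
nums[mid]=13>4: swap nums[1],nums[8]; hi=7 → [2, 3, 12, 11, 10, 8, 7, 4, 13, 14]
nums[mid]=3<4: swap nums[1],nums[1]; lo=2,mid=2 → [2, 3, 12, 11, 10, 8, 7, 4, 13, 14]
nums[mid]=12>4: swap nums[2],nums[7]; hi=6 → [2, 3, 4, 11, 10, 8, 7, 12, 13, 14]
nums[mid]=4=4: mid=3
nums[mid]=11>4: swap nums[3],nums[6]; hi=5 → [2, 3, 4, 7, 10, 8, 11, 12, 13, 14]
nums[mid]=7>4: swap nums[3],nums[5]; hi=4 → [2, 3, 4, 8, 10, 7, 11, 12, 13, 14]
nums[mid]=8>4: swap nums[3],nums[4]; hi=3 → [2, 3, 4, 10, 8, 7, 11, 12, 13, 14]
nums[mid]=10>4: swap nums[3],nums[3]; hi=2 → [2, 3, 4, 10, 8, 7, 11, 12, 13, 14]
end: lo=2, hi=2; nums = [2, 3, 4, 10, 8, 7, 11, 12, 13, 14]

[2, 3, 4, 10, 8, 7, 11, 12, 13, 14]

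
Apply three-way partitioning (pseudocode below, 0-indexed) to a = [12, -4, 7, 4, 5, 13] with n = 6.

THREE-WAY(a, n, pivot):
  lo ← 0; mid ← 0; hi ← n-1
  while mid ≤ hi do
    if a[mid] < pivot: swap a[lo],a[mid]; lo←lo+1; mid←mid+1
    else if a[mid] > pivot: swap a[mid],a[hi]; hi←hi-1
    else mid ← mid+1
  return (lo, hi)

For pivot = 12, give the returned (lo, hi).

(4, 4)

pivot = 12; lo=0, mid=0, hi=5
a[mid]=12=12: mid=1
a[mid]=-4<12: swap a[0],a[1]; lo=1,mid=2 → [-4, 12, 7, 4, 5, 13]
a[mid]=7<12: swap a[1],a[2]; lo=2,mid=3 → [-4, 7, 12, 4, 5, 13]
a[mid]=4<12: swap a[2],a[3]; lo=3,mid=4 → [-4, 7, 4, 12, 5, 13]
a[mid]=5<12: swap a[3],a[4]; lo=4,mid=5 → [-4, 7, 4, 5, 12, 13]
a[mid]=13>12: swap a[5],a[5]; hi=4 → [-4, 7, 4, 5, 12, 13]
end: lo=4, hi=4; a = [-4, 7, 4, 5, 12, 13]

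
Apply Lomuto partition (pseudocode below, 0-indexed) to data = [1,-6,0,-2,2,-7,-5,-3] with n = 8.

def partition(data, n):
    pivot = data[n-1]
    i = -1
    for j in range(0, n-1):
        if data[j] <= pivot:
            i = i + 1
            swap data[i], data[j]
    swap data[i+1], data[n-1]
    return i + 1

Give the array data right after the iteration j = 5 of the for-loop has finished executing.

[-6,-7,0,-2,2,1,-5,-3]

pivot=-3, i=-1
j=0: 1>-3, skip
j=1: -6≤-3, i=0, swap(0,1) ⇒ [-6,1,0,-2,2,-7,-5,-3]
j=2: 0>-3, skip
j=3: -2>-3, skip
j=4: 2>-3, skip
j=5: -7≤-3, i=1, swap(1,5) ⇒ [-6,-7,0,-2,2,1,-5,-3]
(after j=5) data = [-6,-7,0,-2,2,1,-5,-3]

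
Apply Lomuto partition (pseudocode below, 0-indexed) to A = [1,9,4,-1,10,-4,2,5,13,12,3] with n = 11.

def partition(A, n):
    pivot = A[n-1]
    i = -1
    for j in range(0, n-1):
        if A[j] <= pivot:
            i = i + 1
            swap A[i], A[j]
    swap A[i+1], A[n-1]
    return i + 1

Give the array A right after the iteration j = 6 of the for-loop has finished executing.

pivot=3, i=-1
j=0: 1≤3, i=0, swap(0,0) ⇒ [1,9,4,-1,10,-4,2,5,13,12,3]
j=1: 9>3, skip
j=2: 4>3, skip
j=3: -1≤3, i=1, swap(1,3) ⇒ [1,-1,4,9,10,-4,2,5,13,12,3]
j=4: 10>3, skip
j=5: -4≤3, i=2, swap(2,5) ⇒ [1,-1,-4,9,10,4,2,5,13,12,3]
j=6: 2≤3, i=3, swap(3,6) ⇒ [1,-1,-4,2,10,4,9,5,13,12,3]
(after j=6) A = [1,-1,-4,2,10,4,9,5,13,12,3]

[1,-1,-4,2,10,4,9,5,13,12,3]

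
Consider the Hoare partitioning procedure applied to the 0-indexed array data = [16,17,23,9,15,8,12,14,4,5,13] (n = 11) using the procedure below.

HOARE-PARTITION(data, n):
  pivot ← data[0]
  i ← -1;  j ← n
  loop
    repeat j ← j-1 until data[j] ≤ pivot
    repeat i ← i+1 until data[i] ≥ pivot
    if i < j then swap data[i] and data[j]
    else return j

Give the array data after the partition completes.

[13,5,4,9,15,8,12,14,23,17,16]

pivot=16
j stops at 10 (13), i stops at 0 (16); swap ⇒ [13,17,23,9,15,8,12,14,4,5,16]
j stops at 9 (5), i stops at 1 (17); swap ⇒ [13,5,23,9,15,8,12,14,4,17,16]
j stops at 8 (4), i stops at 2 (23); swap ⇒ [13,5,4,9,15,8,12,14,23,17,16]
j stops at 7, i stops at 8; i≥j ⇒ return 7. data=[13,5,4,9,15,8,12,14,23,17,16]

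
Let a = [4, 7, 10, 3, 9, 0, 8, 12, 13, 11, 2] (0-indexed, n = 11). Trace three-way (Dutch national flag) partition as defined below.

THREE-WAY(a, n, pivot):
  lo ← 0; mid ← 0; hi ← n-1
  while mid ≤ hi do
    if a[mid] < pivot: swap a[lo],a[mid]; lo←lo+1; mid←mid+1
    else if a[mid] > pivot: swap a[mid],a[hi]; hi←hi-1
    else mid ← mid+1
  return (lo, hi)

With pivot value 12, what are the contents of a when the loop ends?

pivot = 12; lo=0, mid=0, hi=10
a[mid]=4<12: swap a[0],a[0]; lo=1,mid=1 → [4, 7, 10, 3, 9, 0, 8, 12, 13, 11, 2]
a[mid]=7<12: swap a[1],a[1]; lo=2,mid=2 → [4, 7, 10, 3, 9, 0, 8, 12, 13, 11, 2]
a[mid]=10<12: swap a[2],a[2]; lo=3,mid=3 → [4, 7, 10, 3, 9, 0, 8, 12, 13, 11, 2]
a[mid]=3<12: swap a[3],a[3]; lo=4,mid=4 → [4, 7, 10, 3, 9, 0, 8, 12, 13, 11, 2]
a[mid]=9<12: swap a[4],a[4]; lo=5,mid=5 → [4, 7, 10, 3, 9, 0, 8, 12, 13, 11, 2]
a[mid]=0<12: swap a[5],a[5]; lo=6,mid=6 → [4, 7, 10, 3, 9, 0, 8, 12, 13, 11, 2]
a[mid]=8<12: swap a[6],a[6]; lo=7,mid=7 → [4, 7, 10, 3, 9, 0, 8, 12, 13, 11, 2]
a[mid]=12=12: mid=8
a[mid]=13>12: swap a[8],a[10]; hi=9 → [4, 7, 10, 3, 9, 0, 8, 12, 2, 11, 13]
a[mid]=2<12: swap a[7],a[8]; lo=8,mid=9 → [4, 7, 10, 3, 9, 0, 8, 2, 12, 11, 13]
a[mid]=11<12: swap a[8],a[9]; lo=9,mid=10 → [4, 7, 10, 3, 9, 0, 8, 2, 11, 12, 13]
end: lo=9, hi=9; a = [4, 7, 10, 3, 9, 0, 8, 2, 11, 12, 13]

[4, 7, 10, 3, 9, 0, 8, 2, 11, 12, 13]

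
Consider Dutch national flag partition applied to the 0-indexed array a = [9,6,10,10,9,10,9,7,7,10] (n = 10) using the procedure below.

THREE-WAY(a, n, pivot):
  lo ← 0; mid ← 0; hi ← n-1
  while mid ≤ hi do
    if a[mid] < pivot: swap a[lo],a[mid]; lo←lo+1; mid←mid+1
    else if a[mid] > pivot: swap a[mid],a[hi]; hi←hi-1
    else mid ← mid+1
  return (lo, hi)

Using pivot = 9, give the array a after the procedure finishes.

pivot = 9; lo=0, mid=0, hi=9
a[mid]=9=9: mid=1
a[mid]=6<9: swap a[0],a[1]; lo=1,mid=2 → [6,9,10,10,9,10,9,7,7,10]
a[mid]=10>9: swap a[2],a[9]; hi=8 → [6,9,10,10,9,10,9,7,7,10]
a[mid]=10>9: swap a[2],a[8]; hi=7 → [6,9,7,10,9,10,9,7,10,10]
a[mid]=7<9: swap a[1],a[2]; lo=2,mid=3 → [6,7,9,10,9,10,9,7,10,10]
a[mid]=10>9: swap a[3],a[7]; hi=6 → [6,7,9,7,9,10,9,10,10,10]
a[mid]=7<9: swap a[2],a[3]; lo=3,mid=4 → [6,7,7,9,9,10,9,10,10,10]
a[mid]=9=9: mid=5
a[mid]=10>9: swap a[5],a[6]; hi=5 → [6,7,7,9,9,9,10,10,10,10]
a[mid]=9=9: mid=6
end: lo=3, hi=5; a = [6,7,7,9,9,9,10,10,10,10]

[6,7,7,9,9,9,10,10,10,10]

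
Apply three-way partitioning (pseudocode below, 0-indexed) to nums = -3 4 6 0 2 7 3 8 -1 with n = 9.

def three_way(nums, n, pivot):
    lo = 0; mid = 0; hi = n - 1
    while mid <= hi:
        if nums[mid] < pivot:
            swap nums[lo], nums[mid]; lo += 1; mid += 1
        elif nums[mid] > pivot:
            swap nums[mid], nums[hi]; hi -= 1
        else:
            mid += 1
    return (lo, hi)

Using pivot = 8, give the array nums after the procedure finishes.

-3 4 6 0 2 7 3 -1 8

lo=0 mid=0 hi=8
-3<8: swap(0,0), lo=1 mid=1 ⇒ -3 4 6 0 2 7 3 8 -1
4<8: swap(1,1), lo=2 mid=2 ⇒ -3 4 6 0 2 7 3 8 -1
6<8: swap(2,2), lo=3 mid=3 ⇒ -3 4 6 0 2 7 3 8 -1
0<8: swap(3,3), lo=4 mid=4 ⇒ -3 4 6 0 2 7 3 8 -1
2<8: swap(4,4), lo=5 mid=5 ⇒ -3 4 6 0 2 7 3 8 -1
7<8: swap(5,5), lo=6 mid=6 ⇒ -3 4 6 0 2 7 3 8 -1
3<8: swap(6,6), lo=7 mid=7 ⇒ -3 4 6 0 2 7 3 8 -1
8=8: mid=8
-1<8: swap(7,8), lo=8 mid=9 ⇒ -3 4 6 0 2 7 3 -1 8
done. lo=8 hi=8; nums=-3 4 6 0 2 7 3 -1 8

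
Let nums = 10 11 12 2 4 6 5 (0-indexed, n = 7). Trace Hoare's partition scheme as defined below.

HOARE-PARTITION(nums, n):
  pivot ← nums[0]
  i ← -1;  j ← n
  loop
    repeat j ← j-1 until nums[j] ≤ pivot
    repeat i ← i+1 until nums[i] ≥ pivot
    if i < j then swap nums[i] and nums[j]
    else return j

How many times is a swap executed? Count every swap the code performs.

pivot = nums[0] = 10; i = -1, j = 7
j→6 (nums[6]=5≤10), i→0 (nums[0]=10≥10); i<j, swap → 5 11 12 2 4 6 10
j→5 (nums[5]=6≤10), i→1 (nums[1]=11≥10); i<j, swap → 5 6 12 2 4 11 10
j→4 (nums[4]=4≤10), i→2 (nums[2]=12≥10); i<j, swap → 5 6 4 2 12 11 10
j→3, i→4; i≥j, return j=3. nums = 5 6 4 2 12 11 10

3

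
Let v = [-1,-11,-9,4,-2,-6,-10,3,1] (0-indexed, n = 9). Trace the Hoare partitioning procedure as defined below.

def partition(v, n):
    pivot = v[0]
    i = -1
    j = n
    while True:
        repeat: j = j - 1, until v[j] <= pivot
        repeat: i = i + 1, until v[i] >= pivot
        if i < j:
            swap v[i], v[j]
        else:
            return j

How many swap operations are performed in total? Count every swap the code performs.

2

pivot=-1
j stops at 6 (-10), i stops at 0 (-1); swap ⇒ [-10,-11,-9,4,-2,-6,-1,3,1]
j stops at 5 (-6), i stops at 3 (4); swap ⇒ [-10,-11,-9,-6,-2,4,-1,3,1]
j stops at 4, i stops at 5; i≥j ⇒ return 4. v=[-10,-11,-9,-6,-2,4,-1,3,1]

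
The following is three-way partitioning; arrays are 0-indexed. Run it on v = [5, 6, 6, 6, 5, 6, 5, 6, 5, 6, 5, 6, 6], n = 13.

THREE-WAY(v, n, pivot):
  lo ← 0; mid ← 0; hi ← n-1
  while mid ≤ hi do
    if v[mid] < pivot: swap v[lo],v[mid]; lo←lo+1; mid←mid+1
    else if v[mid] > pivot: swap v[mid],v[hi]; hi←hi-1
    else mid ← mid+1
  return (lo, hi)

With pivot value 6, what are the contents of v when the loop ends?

lo=0 mid=0 hi=12
5<6: swap(0,0), lo=1 mid=1 ⇒ [5, 6, 6, 6, 5, 6, 5, 6, 5, 6, 5, 6, 6]
6=6: mid=2
6=6: mid=3
6=6: mid=4
5<6: swap(1,4), lo=2 mid=5 ⇒ [5, 5, 6, 6, 6, 6, 5, 6, 5, 6, 5, 6, 6]
6=6: mid=6
5<6: swap(2,6), lo=3 mid=7 ⇒ [5, 5, 5, 6, 6, 6, 6, 6, 5, 6, 5, 6, 6]
6=6: mid=8
5<6: swap(3,8), lo=4 mid=9 ⇒ [5, 5, 5, 5, 6, 6, 6, 6, 6, 6, 5, 6, 6]
6=6: mid=10
5<6: swap(4,10), lo=5 mid=11 ⇒ [5, 5, 5, 5, 5, 6, 6, 6, 6, 6, 6, 6, 6]
6=6: mid=12
6=6: mid=13
done. lo=5 hi=12; v=[5, 5, 5, 5, 5, 6, 6, 6, 6, 6, 6, 6, 6]

[5, 5, 5, 5, 5, 6, 6, 6, 6, 6, 6, 6, 6]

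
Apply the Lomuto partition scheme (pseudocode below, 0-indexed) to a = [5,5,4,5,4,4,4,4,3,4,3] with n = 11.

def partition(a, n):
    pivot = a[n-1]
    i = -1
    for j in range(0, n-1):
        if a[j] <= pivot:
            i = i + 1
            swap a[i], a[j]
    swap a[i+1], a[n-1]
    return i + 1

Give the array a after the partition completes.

pivot = a[10] = 3; i = -1
j=0: a[0]=5 > 3 → no swap
j=1: a[1]=5 > 3 → no swap
j=2: a[2]=4 > 3 → no swap
j=3: a[3]=5 > 3 → no swap
j=4: a[4]=4 > 3 → no swap
j=5: a[5]=4 > 3 → no swap
j=6: a[6]=4 > 3 → no swap
j=7: a[7]=4 > 3 → no swap
j=8: a[8]=3 ≤ 3 → i=0, swap a[0],a[8] → [3,5,4,5,4,4,4,4,5,4,3]
j=9: a[9]=4 > 3 → no swap
final swap a[1],a[10] → [3,3,4,5,4,4,4,4,5,4,5]; return 1

[3,3,4,5,4,4,4,4,5,4,5]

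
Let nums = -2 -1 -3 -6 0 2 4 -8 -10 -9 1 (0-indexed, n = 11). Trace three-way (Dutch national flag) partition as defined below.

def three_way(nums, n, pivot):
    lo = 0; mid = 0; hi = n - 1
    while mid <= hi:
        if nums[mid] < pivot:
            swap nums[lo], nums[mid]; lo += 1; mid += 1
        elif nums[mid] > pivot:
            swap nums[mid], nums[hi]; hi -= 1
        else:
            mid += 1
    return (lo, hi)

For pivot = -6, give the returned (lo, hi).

(3, 3)

pivot = -6; lo=0, mid=0, hi=10
nums[mid]=-2>-6: swap nums[0],nums[10]; hi=9 → 1 -1 -3 -6 0 2 4 -8 -10 -9 -2
nums[mid]=1>-6: swap nums[0],nums[9]; hi=8 → -9 -1 -3 -6 0 2 4 -8 -10 1 -2
nums[mid]=-9<-6: swap nums[0],nums[0]; lo=1,mid=1 → -9 -1 -3 -6 0 2 4 -8 -10 1 -2
nums[mid]=-1>-6: swap nums[1],nums[8]; hi=7 → -9 -10 -3 -6 0 2 4 -8 -1 1 -2
nums[mid]=-10<-6: swap nums[1],nums[1]; lo=2,mid=2 → -9 -10 -3 -6 0 2 4 -8 -1 1 -2
nums[mid]=-3>-6: swap nums[2],nums[7]; hi=6 → -9 -10 -8 -6 0 2 4 -3 -1 1 -2
nums[mid]=-8<-6: swap nums[2],nums[2]; lo=3,mid=3 → -9 -10 -8 -6 0 2 4 -3 -1 1 -2
nums[mid]=-6=-6: mid=4
nums[mid]=0>-6: swap nums[4],nums[6]; hi=5 → -9 -10 -8 -6 4 2 0 -3 -1 1 -2
nums[mid]=4>-6: swap nums[4],nums[5]; hi=4 → -9 -10 -8 -6 2 4 0 -3 -1 1 -2
nums[mid]=2>-6: swap nums[4],nums[4]; hi=3 → -9 -10 -8 -6 2 4 0 -3 -1 1 -2
end: lo=3, hi=3; nums = -9 -10 -8 -6 2 4 0 -3 -1 1 -2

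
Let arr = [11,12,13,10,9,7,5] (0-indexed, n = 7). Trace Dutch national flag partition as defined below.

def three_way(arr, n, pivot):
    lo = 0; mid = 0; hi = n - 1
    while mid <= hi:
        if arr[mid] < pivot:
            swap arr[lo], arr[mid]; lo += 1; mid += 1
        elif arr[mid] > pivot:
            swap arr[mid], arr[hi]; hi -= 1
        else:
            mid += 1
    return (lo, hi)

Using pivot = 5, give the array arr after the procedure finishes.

[5,13,10,9,7,12,11]

lo=0 mid=0 hi=6
11>5: swap(0,6), hi=5 ⇒ [5,12,13,10,9,7,11]
5=5: mid=1
12>5: swap(1,5), hi=4 ⇒ [5,7,13,10,9,12,11]
7>5: swap(1,4), hi=3 ⇒ [5,9,13,10,7,12,11]
9>5: swap(1,3), hi=2 ⇒ [5,10,13,9,7,12,11]
10>5: swap(1,2), hi=1 ⇒ [5,13,10,9,7,12,11]
13>5: swap(1,1), hi=0 ⇒ [5,13,10,9,7,12,11]
done. lo=0 hi=0; arr=[5,13,10,9,7,12,11]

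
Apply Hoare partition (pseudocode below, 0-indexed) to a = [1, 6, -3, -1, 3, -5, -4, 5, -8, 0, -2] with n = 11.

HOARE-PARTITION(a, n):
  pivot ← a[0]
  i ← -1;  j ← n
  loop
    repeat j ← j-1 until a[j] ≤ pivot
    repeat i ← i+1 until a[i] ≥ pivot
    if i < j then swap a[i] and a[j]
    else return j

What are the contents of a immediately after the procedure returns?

[-2, 0, -3, -1, -8, -5, -4, 5, 3, 6, 1]

pivot=1
j stops at 10 (-2), i stops at 0 (1); swap ⇒ [-2, 6, -3, -1, 3, -5, -4, 5, -8, 0, 1]
j stops at 9 (0), i stops at 1 (6); swap ⇒ [-2, 0, -3, -1, 3, -5, -4, 5, -8, 6, 1]
j stops at 8 (-8), i stops at 4 (3); swap ⇒ [-2, 0, -3, -1, -8, -5, -4, 5, 3, 6, 1]
j stops at 6, i stops at 7; i≥j ⇒ return 6. a=[-2, 0, -3, -1, -8, -5, -4, 5, 3, 6, 1]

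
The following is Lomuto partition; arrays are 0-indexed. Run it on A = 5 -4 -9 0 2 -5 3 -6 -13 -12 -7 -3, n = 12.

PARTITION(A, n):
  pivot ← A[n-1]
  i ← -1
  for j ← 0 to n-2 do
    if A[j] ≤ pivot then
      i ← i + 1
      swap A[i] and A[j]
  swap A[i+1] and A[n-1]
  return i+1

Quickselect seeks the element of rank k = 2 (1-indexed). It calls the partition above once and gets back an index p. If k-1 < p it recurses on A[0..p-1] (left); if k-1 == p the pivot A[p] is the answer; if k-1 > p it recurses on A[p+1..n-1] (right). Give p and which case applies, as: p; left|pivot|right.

pivot=-3, i=-1
j=0: 5>-3, skip
j=1: -4≤-3, i=0, swap(0,1) ⇒ -4 5 -9 0 2 -5 3 -6 -13 -12 -7 -3
j=2: -9≤-3, i=1, swap(1,2) ⇒ -4 -9 5 0 2 -5 3 -6 -13 -12 -7 -3
j=3: 0>-3, skip
j=4: 2>-3, skip
j=5: -5≤-3, i=2, swap(2,5) ⇒ -4 -9 -5 0 2 5 3 -6 -13 -12 -7 -3
j=6: 3>-3, skip
j=7: -6≤-3, i=3, swap(3,7) ⇒ -4 -9 -5 -6 2 5 3 0 -13 -12 -7 -3
j=8: -13≤-3, i=4, swap(4,8) ⇒ -4 -9 -5 -6 -13 5 3 0 2 -12 -7 -3
j=9: -12≤-3, i=5, swap(5,9) ⇒ -4 -9 -5 -6 -13 -12 3 0 2 5 -7 -3
j=10: -7≤-3, i=6, swap(6,10) ⇒ -4 -9 -5 -6 -13 -12 -7 0 2 5 3 -3
swap(7,11) ⇒ -4 -9 -5 -6 -13 -12 -7 -3 2 5 3 0; return 7
p = 7; k-1 = 1 < 7 ⇒ left

7; left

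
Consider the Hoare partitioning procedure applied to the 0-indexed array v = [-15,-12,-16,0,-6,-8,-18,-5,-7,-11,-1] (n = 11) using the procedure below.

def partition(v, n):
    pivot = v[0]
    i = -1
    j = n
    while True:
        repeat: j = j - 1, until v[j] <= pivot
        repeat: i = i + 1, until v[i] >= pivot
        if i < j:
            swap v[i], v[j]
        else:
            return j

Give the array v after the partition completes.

[-18,-16,-12,0,-6,-8,-15,-5,-7,-11,-1]

pivot = v[0] = -15; i = -1, j = 11
j→6 (v[6]=-18≤-15), i→0 (v[0]=-15≥-15); i<j, swap → [-18,-12,-16,0,-6,-8,-15,-5,-7,-11,-1]
j→2 (v[2]=-16≤-15), i→1 (v[1]=-12≥-15); i<j, swap → [-18,-16,-12,0,-6,-8,-15,-5,-7,-11,-1]
j→1, i→2; i≥j, return j=1. v = [-18,-16,-12,0,-6,-8,-15,-5,-7,-11,-1]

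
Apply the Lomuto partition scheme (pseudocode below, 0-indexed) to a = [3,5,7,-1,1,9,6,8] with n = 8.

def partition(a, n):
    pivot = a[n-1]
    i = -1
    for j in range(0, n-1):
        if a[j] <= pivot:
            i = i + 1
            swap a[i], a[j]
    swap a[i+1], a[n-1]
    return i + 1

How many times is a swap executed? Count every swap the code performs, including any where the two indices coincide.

pivot=8, i=-1
j=0: 3≤8, i=0, swap(0,0) ⇒ [3,5,7,-1,1,9,6,8]
j=1: 5≤8, i=1, swap(1,1) ⇒ [3,5,7,-1,1,9,6,8]
j=2: 7≤8, i=2, swap(2,2) ⇒ [3,5,7,-1,1,9,6,8]
j=3: -1≤8, i=3, swap(3,3) ⇒ [3,5,7,-1,1,9,6,8]
j=4: 1≤8, i=4, swap(4,4) ⇒ [3,5,7,-1,1,9,6,8]
j=5: 9>8, skip
j=6: 6≤8, i=5, swap(5,6) ⇒ [3,5,7,-1,1,6,9,8]
swap(6,7) ⇒ [3,5,7,-1,1,6,8,9]; return 6

7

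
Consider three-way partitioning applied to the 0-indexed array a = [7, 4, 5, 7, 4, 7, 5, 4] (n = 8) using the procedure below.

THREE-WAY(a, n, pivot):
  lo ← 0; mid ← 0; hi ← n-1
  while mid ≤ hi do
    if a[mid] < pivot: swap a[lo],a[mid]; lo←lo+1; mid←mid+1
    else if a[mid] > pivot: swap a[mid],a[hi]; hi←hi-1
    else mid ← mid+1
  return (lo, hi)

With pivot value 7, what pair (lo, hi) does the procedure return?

pivot = 7; lo=0, mid=0, hi=7
a[mid]=7=7: mid=1
a[mid]=4<7: swap a[0],a[1]; lo=1,mid=2 → [4, 7, 5, 7, 4, 7, 5, 4]
a[mid]=5<7: swap a[1],a[2]; lo=2,mid=3 → [4, 5, 7, 7, 4, 7, 5, 4]
a[mid]=7=7: mid=4
a[mid]=4<7: swap a[2],a[4]; lo=3,mid=5 → [4, 5, 4, 7, 7, 7, 5, 4]
a[mid]=7=7: mid=6
a[mid]=5<7: swap a[3],a[6]; lo=4,mid=7 → [4, 5, 4, 5, 7, 7, 7, 4]
a[mid]=4<7: swap a[4],a[7]; lo=5,mid=8 → [4, 5, 4, 5, 4, 7, 7, 7]
end: lo=5, hi=7; a = [4, 5, 4, 5, 4, 7, 7, 7]

(5, 7)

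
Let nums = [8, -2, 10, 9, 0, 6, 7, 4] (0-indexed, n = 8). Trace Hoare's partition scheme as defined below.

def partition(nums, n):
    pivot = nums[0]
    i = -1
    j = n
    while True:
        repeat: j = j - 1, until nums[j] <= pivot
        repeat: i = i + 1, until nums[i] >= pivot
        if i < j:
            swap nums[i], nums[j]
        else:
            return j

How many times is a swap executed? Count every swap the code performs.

pivot = nums[0] = 8; i = -1, j = 8
j→7 (nums[7]=4≤8), i→0 (nums[0]=8≥8); i<j, swap → [4, -2, 10, 9, 0, 6, 7, 8]
j→6 (nums[6]=7≤8), i→2 (nums[2]=10≥8); i<j, swap → [4, -2, 7, 9, 0, 6, 10, 8]
j→5 (nums[5]=6≤8), i→3 (nums[3]=9≥8); i<j, swap → [4, -2, 7, 6, 0, 9, 10, 8]
j→4, i→5; i≥j, return j=4. nums = [4, -2, 7, 6, 0, 9, 10, 8]

3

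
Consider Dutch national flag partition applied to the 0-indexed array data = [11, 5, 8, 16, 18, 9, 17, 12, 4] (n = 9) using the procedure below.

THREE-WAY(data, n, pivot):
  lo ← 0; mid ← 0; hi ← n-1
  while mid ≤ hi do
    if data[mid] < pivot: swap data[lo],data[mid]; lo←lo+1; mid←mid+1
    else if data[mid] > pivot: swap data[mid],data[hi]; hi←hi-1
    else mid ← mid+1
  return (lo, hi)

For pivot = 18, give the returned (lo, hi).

pivot = 18; lo=0, mid=0, hi=8
data[mid]=11<18: swap data[0],data[0]; lo=1,mid=1 → [11, 5, 8, 16, 18, 9, 17, 12, 4]
data[mid]=5<18: swap data[1],data[1]; lo=2,mid=2 → [11, 5, 8, 16, 18, 9, 17, 12, 4]
data[mid]=8<18: swap data[2],data[2]; lo=3,mid=3 → [11, 5, 8, 16, 18, 9, 17, 12, 4]
data[mid]=16<18: swap data[3],data[3]; lo=4,mid=4 → [11, 5, 8, 16, 18, 9, 17, 12, 4]
data[mid]=18=18: mid=5
data[mid]=9<18: swap data[4],data[5]; lo=5,mid=6 → [11, 5, 8, 16, 9, 18, 17, 12, 4]
data[mid]=17<18: swap data[5],data[6]; lo=6,mid=7 → [11, 5, 8, 16, 9, 17, 18, 12, 4]
data[mid]=12<18: swap data[6],data[7]; lo=7,mid=8 → [11, 5, 8, 16, 9, 17, 12, 18, 4]
data[mid]=4<18: swap data[7],data[8]; lo=8,mid=9 → [11, 5, 8, 16, 9, 17, 12, 4, 18]
end: lo=8, hi=8; data = [11, 5, 8, 16, 9, 17, 12, 4, 18]

(8, 8)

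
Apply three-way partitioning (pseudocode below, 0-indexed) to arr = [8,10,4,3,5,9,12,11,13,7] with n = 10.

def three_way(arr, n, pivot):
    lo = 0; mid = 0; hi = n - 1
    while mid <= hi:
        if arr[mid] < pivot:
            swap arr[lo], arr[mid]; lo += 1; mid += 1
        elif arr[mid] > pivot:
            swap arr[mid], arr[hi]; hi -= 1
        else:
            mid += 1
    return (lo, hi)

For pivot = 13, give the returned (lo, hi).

pivot = 13; lo=0, mid=0, hi=9
arr[mid]=8<13: swap arr[0],arr[0]; lo=1,mid=1 → [8,10,4,3,5,9,12,11,13,7]
arr[mid]=10<13: swap arr[1],arr[1]; lo=2,mid=2 → [8,10,4,3,5,9,12,11,13,7]
arr[mid]=4<13: swap arr[2],arr[2]; lo=3,mid=3 → [8,10,4,3,5,9,12,11,13,7]
arr[mid]=3<13: swap arr[3],arr[3]; lo=4,mid=4 → [8,10,4,3,5,9,12,11,13,7]
arr[mid]=5<13: swap arr[4],arr[4]; lo=5,mid=5 → [8,10,4,3,5,9,12,11,13,7]
arr[mid]=9<13: swap arr[5],arr[5]; lo=6,mid=6 → [8,10,4,3,5,9,12,11,13,7]
arr[mid]=12<13: swap arr[6],arr[6]; lo=7,mid=7 → [8,10,4,3,5,9,12,11,13,7]
arr[mid]=11<13: swap arr[7],arr[7]; lo=8,mid=8 → [8,10,4,3,5,9,12,11,13,7]
arr[mid]=13=13: mid=9
arr[mid]=7<13: swap arr[8],arr[9]; lo=9,mid=10 → [8,10,4,3,5,9,12,11,7,13]
end: lo=9, hi=9; arr = [8,10,4,3,5,9,12,11,7,13]

(9, 9)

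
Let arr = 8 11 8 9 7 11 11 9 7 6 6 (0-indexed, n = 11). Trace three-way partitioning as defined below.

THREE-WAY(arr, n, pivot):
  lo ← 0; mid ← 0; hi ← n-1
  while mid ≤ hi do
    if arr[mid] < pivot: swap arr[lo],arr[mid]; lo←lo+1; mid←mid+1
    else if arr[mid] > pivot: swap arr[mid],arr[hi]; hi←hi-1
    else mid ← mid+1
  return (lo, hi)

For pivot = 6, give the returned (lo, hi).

(0, 1)

pivot = 6; lo=0, mid=0, hi=10
arr[mid]=8>6: swap arr[0],arr[10]; hi=9 → 6 11 8 9 7 11 11 9 7 6 8
arr[mid]=6=6: mid=1
arr[mid]=11>6: swap arr[1],arr[9]; hi=8 → 6 6 8 9 7 11 11 9 7 11 8
arr[mid]=6=6: mid=2
arr[mid]=8>6: swap arr[2],arr[8]; hi=7 → 6 6 7 9 7 11 11 9 8 11 8
arr[mid]=7>6: swap arr[2],arr[7]; hi=6 → 6 6 9 9 7 11 11 7 8 11 8
arr[mid]=9>6: swap arr[2],arr[6]; hi=5 → 6 6 11 9 7 11 9 7 8 11 8
arr[mid]=11>6: swap arr[2],arr[5]; hi=4 → 6 6 11 9 7 11 9 7 8 11 8
arr[mid]=11>6: swap arr[2],arr[4]; hi=3 → 6 6 7 9 11 11 9 7 8 11 8
arr[mid]=7>6: swap arr[2],arr[3]; hi=2 → 6 6 9 7 11 11 9 7 8 11 8
arr[mid]=9>6: swap arr[2],arr[2]; hi=1 → 6 6 9 7 11 11 9 7 8 11 8
end: lo=0, hi=1; arr = 6 6 9 7 11 11 9 7 8 11 8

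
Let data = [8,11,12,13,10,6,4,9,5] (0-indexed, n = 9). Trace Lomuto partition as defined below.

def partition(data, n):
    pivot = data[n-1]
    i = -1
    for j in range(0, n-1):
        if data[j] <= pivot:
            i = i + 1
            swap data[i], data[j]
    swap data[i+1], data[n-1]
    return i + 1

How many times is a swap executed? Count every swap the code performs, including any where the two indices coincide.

pivot = data[8] = 5; i = -1
j=0: data[0]=8 > 5 → no swap
j=1: data[1]=11 > 5 → no swap
j=2: data[2]=12 > 5 → no swap
j=3: data[3]=13 > 5 → no swap
j=4: data[4]=10 > 5 → no swap
j=5: data[5]=6 > 5 → no swap
j=6: data[6]=4 ≤ 5 → i=0, swap data[0],data[6] → [4,11,12,13,10,6,8,9,5]
j=7: data[7]=9 > 5 → no swap
final swap data[1],data[8] → [4,5,12,13,10,6,8,9,11]; return 1

2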